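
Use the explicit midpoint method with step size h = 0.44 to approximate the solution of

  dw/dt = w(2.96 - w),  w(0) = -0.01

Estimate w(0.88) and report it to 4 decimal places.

Midpoint: k1 = f(t_n, w_n); k2 = f(t_n + h/2, w_n + (h/2)·k1); w_{n+1} = w_n + h·k2.
t=0.000000, w=-0.010000:
  k1 = f(0.000000, -0.010000) = -0.029700
  k2 = f(0.220000, -0.016534) = -0.049214
  w ← -0.010000 + 0.44·(-0.049214) = -0.031654
t=0.440000, w=-0.031654:
  k1 = f(0.440000, -0.031654) = -0.094698
  k2 = f(0.660000, -0.052488) = -0.158119
  w ← -0.031654 + 0.44·(-0.158119) = -0.101226
w(0.88) ≈ -0.1012

-0.1012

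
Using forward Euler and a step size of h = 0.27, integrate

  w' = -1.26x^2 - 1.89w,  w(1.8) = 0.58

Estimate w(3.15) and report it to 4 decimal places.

Euler: w_{n+1} = w_n + h·f(x_n, w_n).
x=1.800000, w=0.580000: f=-5.178600 → w ← 0.580000 + 0.27·(-5.178600) = -0.818222
x=2.070000, w=-0.818222: f=-3.852534 → w ← -0.818222 + 0.27·(-3.852534) = -1.858406
x=2.340000, w=-1.858406: f=-3.386868 → w ← -1.858406 + 0.27·(-3.386868) = -2.772861
x=2.610000, w=-2.772861: f=-3.342539 → w ← -2.772861 + 0.27·(-3.342539) = -3.675346
x=2.880000, w=-3.675346: f=-3.504540 → w ← -3.675346 + 0.27·(-3.504540) = -4.621572
w(3.15) ≈ -4.6216

-4.6216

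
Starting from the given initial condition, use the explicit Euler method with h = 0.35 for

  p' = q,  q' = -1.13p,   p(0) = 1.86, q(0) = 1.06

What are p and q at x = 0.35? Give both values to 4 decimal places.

2.2310, 0.3244

Euler on (p,q): p_{n+1} = p_n + h·p', q_{n+1} = q_n + h·q'.
0.000000: (1.860000, 1.060000); f=(1.060000, -2.101800) → (2.231000, 0.324370)
(p(0.35), q(0.35)) ≈ (2.2310, 0.3244)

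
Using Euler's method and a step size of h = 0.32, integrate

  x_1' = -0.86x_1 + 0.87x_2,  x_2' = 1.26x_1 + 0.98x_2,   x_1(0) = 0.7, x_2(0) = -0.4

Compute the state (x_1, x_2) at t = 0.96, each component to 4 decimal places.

0.1145, -0.1215

Euler on (x_1,x_2): x_1_{n+1} = x_1_n + h·x_1', x_2_{n+1} = x_2_n + h·x_2'.
0.000000: (0.700000, -0.400000); f=(-0.950000, 0.490000) → (0.396000, -0.243200)
0.320000: (0.396000, -0.243200); f=(-0.552144, 0.260624) → (0.219314, -0.159800)
0.640000: (0.219314, -0.159800); f=(-0.327636, 0.119731) → (0.114470, -0.121486)
(x_1(0.96), x_2(0.96)) ≈ (0.1145, -0.1215)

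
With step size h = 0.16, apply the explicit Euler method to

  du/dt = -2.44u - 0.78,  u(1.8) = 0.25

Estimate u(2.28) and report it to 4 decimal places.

-0.1906

Euler: u_{n+1} = u_n + h·f(t_n, u_n).
t=1.800000, u=0.250000: f=-1.390000 → u ← 0.250000 + 0.16·(-1.390000) = 0.027600
t=1.960000, u=0.027600: f=-0.847344 → u ← 0.027600 + 0.16·(-0.847344) = -0.107975
t=2.120000, u=-0.107975: f=-0.516541 → u ← -0.107975 + 0.16·(-0.516541) = -0.190622
u(2.28) ≈ -0.1906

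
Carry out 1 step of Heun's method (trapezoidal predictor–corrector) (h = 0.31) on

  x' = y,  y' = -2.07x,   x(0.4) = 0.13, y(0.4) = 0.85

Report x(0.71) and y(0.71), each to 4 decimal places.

0.3806, 0.6820

Heun on (x,y): k1 = f(t_n, state_n); k2 = f(t_n + h, state_n + h·k1); state_{n+1} = state_n + (h/2)·(k1 + k2).
0.400000: (0.130000, 0.850000)
  k1 = (0.850000, -0.269100)
  predictor → (0.393500, 0.766579)
  k2 = (0.766579, -0.814545)
  → (0.380570, 0.682035)
(x(0.71), y(0.71)) ≈ (0.3806, 0.6820)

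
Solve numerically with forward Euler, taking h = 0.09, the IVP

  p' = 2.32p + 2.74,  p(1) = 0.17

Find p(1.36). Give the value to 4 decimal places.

1.7036

Euler: p_{n+1} = p_n + h·f(t_n, p_n).
t=1.000000, p=0.170000: f=3.134400 → p ← 0.170000 + 0.09·3.134400 = 0.452096
t=1.090000, p=0.452096: f=3.788863 → p ← 0.452096 + 0.09·3.788863 = 0.793094
t=1.180000, p=0.793094: f=4.579977 → p ← 0.793094 + 0.09·4.579977 = 1.205292
t=1.270000, p=1.205292: f=5.536277 → p ← 1.205292 + 0.09·5.536277 = 1.703556
p(1.36) ≈ 1.7036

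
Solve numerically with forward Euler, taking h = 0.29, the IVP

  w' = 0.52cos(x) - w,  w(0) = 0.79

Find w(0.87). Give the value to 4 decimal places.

0.5875

Euler: w_{n+1} = w_n + h·f(x_n, w_n).
x=0.000000, w=0.790000: f=-0.270000 → w ← 0.790000 + 0.29·(-0.270000) = 0.711700
x=0.290000, w=0.711700: f=-0.213413 → w ← 0.711700 + 0.29·(-0.213413) = 0.649810
x=0.580000, w=0.649810: f=-0.214850 → w ← 0.649810 + 0.29·(-0.214850) = 0.587504
w(0.87) ≈ 0.5875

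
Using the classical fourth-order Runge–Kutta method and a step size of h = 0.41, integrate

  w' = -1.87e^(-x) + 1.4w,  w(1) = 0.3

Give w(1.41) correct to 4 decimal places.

0.2138

RK4: k1 = f(x_n, w_n); k2 = f(x_n + h/2, w_n + (h/2)·k1); k3 = f(x_n + h/2, w_n + (h/2)·k2); k4 = f(x_n + h, w_n + h·k3); w_{n+1} = w_n + (h/6)·(k1 + 2k2 + 2k3 + k4).
x=1.000000, w=0.300000:
  k1 = f(1.000000, 0.300000) = -0.267935
  k2 = f(1.205000, 0.245073) = -0.217321
  k3 = f(1.205000, 0.255449) = -0.202795
  k4 = f(1.410000, 0.216854) = -0.152952
  w ← 0.300000 + (0.41/6)·(k1 + 2k2 + 2k3 + k4) = 0.213823
w(1.41) ≈ 0.2138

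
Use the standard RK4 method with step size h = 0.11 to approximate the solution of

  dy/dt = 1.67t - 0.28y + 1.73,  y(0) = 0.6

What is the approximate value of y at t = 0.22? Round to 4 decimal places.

0.9729

RK4: k1 = f(t_n, y_n); k2 = f(t_n + h/2, y_n + (h/2)·k1); k3 = f(t_n + h/2, y_n + (h/2)·k2); k4 = f(t_n + h, y_n + h·k3); y_{n+1} = y_n + (h/6)·(k1 + 2k2 + 2k3 + k4).
t=0.000000, y=0.600000:
  k1 = f(0.000000, 0.600000) = 1.562000
  k2 = f(0.055000, 0.685910) = 1.629795
  k3 = f(0.055000, 0.689639) = 1.628751
  k4 = f(0.110000, 0.779163) = 1.695534
  y ← 0.600000 + (0.11/6)·(k1 + 2k2 + 2k3 + k4) = 0.779201
t=0.110000, y=0.779201:
  k1 = f(0.110000, 0.779201) = 1.695524
  k2 = f(0.165000, 0.872455) = 1.761263
  k3 = f(0.165000, 0.876071) = 1.760250
  k4 = f(0.220000, 0.972829) = 1.825008
  y ← 0.779201 + (0.11/6)·(k1 + 2k2 + 2k3 + k4) = 0.972867
y(0.22) ≈ 0.9729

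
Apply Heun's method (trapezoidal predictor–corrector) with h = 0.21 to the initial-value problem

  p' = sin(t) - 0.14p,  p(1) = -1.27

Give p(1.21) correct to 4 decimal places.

-1.0492

Heun: k1 = f(t_n, p_n); k2 = f(t_n + h, p_n + h·k1); p_{n+1} = p_n + (h/2)·(k1 + k2).
t=1.000000, p=-1.270000:
  k1 = f(1.000000, -1.270000) = 1.019271
  k2 = f(1.210000, -1.055953) = 1.083449
  p ← -1.270000 + (0.21/2)·(1.019271 + 1.083449) = -1.049214
p(1.21) ≈ -1.0492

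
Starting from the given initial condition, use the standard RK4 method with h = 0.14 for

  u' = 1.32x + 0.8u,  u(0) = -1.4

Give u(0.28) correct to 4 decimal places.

RK4: k1 = f(x_n, u_n); k2 = f(x_n + h/2, u_n + (h/2)·k1); k3 = f(x_n + h/2, u_n + (h/2)·k2); k4 = f(x_n + h, u_n + h·k3); u_{n+1} = u_n + (h/6)·(k1 + 2k2 + 2k3 + k4).
x=0.000000, u=-1.400000:
  k1 = f(0.000000, -1.400000) = -1.120000
  k2 = f(0.070000, -1.478400) = -1.090320
  k3 = f(0.070000, -1.476322) = -1.088658
  k4 = f(0.140000, -1.552412) = -1.057130
  u ← -1.400000 + (0.14/6)·(k1 + 2k2 + 2k3 + k4) = -1.552485
x=0.140000, u=-1.552485:
  k1 = f(0.140000, -1.552485) = -1.057188
  k2 = f(0.210000, -1.626489) = -1.023991
  k3 = f(0.210000, -1.624165) = -1.022132
  k4 = f(0.280000, -1.695584) = -0.986867
  u ← -1.552485 + (0.14/6)·(k1 + 2k2 + 2k3 + k4) = -1.695666
u(0.28) ≈ -1.6957

-1.6957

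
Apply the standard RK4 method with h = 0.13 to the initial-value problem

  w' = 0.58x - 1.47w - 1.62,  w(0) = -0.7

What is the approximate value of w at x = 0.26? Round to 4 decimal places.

-0.8104

RK4: k1 = f(x_n, w_n); k2 = f(x_n + h/2, w_n + (h/2)·k1); k3 = f(x_n + h/2, w_n + (h/2)·k2); k4 = f(x_n + h, w_n + h·k3); w_{n+1} = w_n + (h/6)·(k1 + 2k2 + 2k3 + k4).
x=0.000000, w=-0.700000:
  k1 = f(0.000000, -0.700000) = -0.591000
  k2 = f(0.065000, -0.738415) = -0.496830
  k3 = f(0.065000, -0.732294) = -0.505828
  k4 = f(0.130000, -0.765758) = -0.418936
  w ← -0.700000 + (0.13/6)·(k1 + 2k2 + 2k3 + k4) = -0.765330
x=0.130000, w=-0.765330:
  k1 = f(0.130000, -0.765330) = -0.419564
  k2 = f(0.195000, -0.792602) = -0.341775
  k3 = f(0.195000, -0.787546) = -0.349208
  k4 = f(0.260000, -0.810727) = -0.277431
  w ← -0.765330 + (0.13/6)·(k1 + 2k2 + 2k3 + k4) = -0.810375
w(0.26) ≈ -0.8104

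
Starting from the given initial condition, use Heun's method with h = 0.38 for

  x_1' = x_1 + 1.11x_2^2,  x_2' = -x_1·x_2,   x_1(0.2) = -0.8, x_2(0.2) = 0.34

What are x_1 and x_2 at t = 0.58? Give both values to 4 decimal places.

Heun on (x_1,x_2): k1 = f(t_n, state_n); k2 = f(t_n + h, state_n + h·k1); state_{n+1} = state_n + (h/2)·(k1 + k2).
0.200000: (-0.800000, 0.340000)
  k1 = (-0.671684, 0.272000)
  predictor → (-1.055240, 0.443360)
  k2 = (-0.837049, 0.467851)
  → (-1.086659, 0.480572)
(x_1(0.58), x_2(0.58)) ≈ (-1.0867, 0.4806)

-1.0867, 0.4806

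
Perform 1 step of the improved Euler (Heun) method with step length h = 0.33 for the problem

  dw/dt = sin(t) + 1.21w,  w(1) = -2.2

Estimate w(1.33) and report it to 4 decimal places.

-2.8993

Heun: k1 = f(t_n, w_n); k2 = f(t_n + h, w_n + h·k1); w_{n+1} = w_n + (h/2)·(k1 + k2).
t=1.000000, w=-2.200000:
  k1 = f(1.000000, -2.200000) = -1.820529
  k2 = f(1.330000, -2.800775) = -2.417789
  w ← -2.200000 + (0.33/2)·(-1.820529 + (-2.417789)) = -2.899322
w(1.33) ≈ -2.8993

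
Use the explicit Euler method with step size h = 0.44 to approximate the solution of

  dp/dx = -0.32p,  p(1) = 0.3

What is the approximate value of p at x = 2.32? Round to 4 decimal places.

0.1903

Euler: p_{n+1} = p_n + h·f(x_n, p_n).
x=1.000000, p=0.300000: f=-0.096000 → p ← 0.300000 + 0.44·(-0.096000) = 0.257760
x=1.440000, p=0.257760: f=-0.082483 → p ← 0.257760 + 0.44·(-0.082483) = 0.221467
x=1.880000, p=0.221467: f=-0.070870 → p ← 0.221467 + 0.44·(-0.070870) = 0.190285
p(2.32) ≈ 0.1903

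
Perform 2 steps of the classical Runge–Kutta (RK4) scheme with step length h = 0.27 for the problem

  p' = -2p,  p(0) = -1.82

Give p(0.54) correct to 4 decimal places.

RK4: k1 = f(x_n, p_n); k2 = f(x_n + h/2, p_n + (h/2)·k1); k3 = f(x_n + h/2, p_n + (h/2)·k2); k4 = f(x_n + h, p_n + h·k3); p_{n+1} = p_n + (h/6)·(k1 + 2k2 + 2k3 + k4).
x=0.000000, p=-1.820000:
  k1 = f(0.000000, -1.820000) = 3.640000
  k2 = f(0.135000, -1.328600) = 2.657200
  k3 = f(0.135000, -1.461278) = 2.922556
  k4 = f(0.270000, -1.030910) = 2.061820
  p ← -1.820000 + (0.27/6)·(k1 + 2k2 + 2k3 + k4) = -1.061240
x=0.270000, p=-1.061240:
  k1 = f(0.270000, -1.061240) = 2.122480
  k2 = f(0.405000, -0.774705) = 1.549411
  k3 = f(0.405000, -0.852070) = 1.704139
  k4 = f(0.540000, -0.601122) = 1.202245
  p ← -1.061240 + (0.27/6)·(k1 + 2k2 + 2k3 + k4) = -0.618808
p(0.54) ≈ -0.6188

-0.6188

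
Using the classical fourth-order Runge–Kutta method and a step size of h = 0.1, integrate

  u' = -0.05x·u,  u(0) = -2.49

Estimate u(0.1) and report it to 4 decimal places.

-2.4894

RK4: k1 = f(x_n, u_n); k2 = f(x_n + h/2, u_n + (h/2)·k1); k3 = f(x_n + h/2, u_n + (h/2)·k2); k4 = f(x_n + h, u_n + h·k3); u_{n+1} = u_n + (h/6)·(k1 + 2k2 + 2k3 + k4).
x=0.000000, u=-2.490000:
  k1 = f(0.000000, -2.490000) = 0.000000
  k2 = f(0.050000, -2.490000) = 0.006225
  k3 = f(0.050000, -2.489689) = 0.006224
  k4 = f(0.100000, -2.489378) = 0.012447
  u ← -2.490000 + (0.1/6)·(k1 + 2k2 + 2k3 + k4) = -2.489378
u(0.1) ≈ -2.4894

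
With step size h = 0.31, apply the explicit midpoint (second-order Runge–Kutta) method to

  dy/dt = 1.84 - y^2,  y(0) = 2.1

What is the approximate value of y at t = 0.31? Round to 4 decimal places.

Midpoint: k1 = f(t_n, y_n); k2 = f(t_n + h/2, y_n + (h/2)·k1); y_{n+1} = y_n + h·k2.
t=0.000000, y=2.100000:
  k1 = f(0.000000, 2.100000) = -2.570000
  k2 = f(0.155000, 1.701650) = -1.055613
  y ← 2.100000 + 0.31·(-1.055613) = 1.772760
y(0.31) ≈ 1.7728

1.7728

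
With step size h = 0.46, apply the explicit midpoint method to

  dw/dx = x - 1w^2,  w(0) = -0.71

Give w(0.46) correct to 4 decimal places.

Midpoint: k1 = f(x_n, w_n); k2 = f(x_n + h/2, w_n + (h/2)·k1); w_{n+1} = w_n + h·k2.
x=0.000000, w=-0.710000:
  k1 = f(0.000000, -0.710000) = -0.504100
  k2 = f(0.230000, -0.825943) = -0.452182
  w ← -0.710000 + 0.46·(-0.452182) = -0.918004
w(0.46) ≈ -0.9180

-0.9180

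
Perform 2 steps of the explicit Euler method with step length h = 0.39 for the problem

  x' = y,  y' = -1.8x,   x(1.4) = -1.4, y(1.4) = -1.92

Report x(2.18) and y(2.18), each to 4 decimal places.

-2.5143, 0.5713

Euler on (x,y): x_{n+1} = x_n + h·x', y_{n+1} = y_n + h·y'.
1.400000: (-1.400000, -1.920000); f=(-1.920000, 2.520000) → (-2.148800, -0.937200)
1.790000: (-2.148800, -0.937200); f=(-0.937200, 3.867840) → (-2.514308, 0.571258)
(x(2.18), y(2.18)) ≈ (-2.5143, 0.5713)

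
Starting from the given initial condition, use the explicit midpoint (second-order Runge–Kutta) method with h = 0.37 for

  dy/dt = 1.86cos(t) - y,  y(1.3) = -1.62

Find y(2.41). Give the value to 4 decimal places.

-1.0270

Midpoint: k1 = f(t_n, y_n); k2 = f(t_n + h/2, y_n + (h/2)·k1); y_{n+1} = y_n + h·k2.
t=1.300000, y=-1.620000:
  k1 = f(1.300000, -1.620000) = 2.117548
  k2 = f(1.485000, -1.228254) = 1.387639
  y ← -1.620000 + 0.37·1.387639 = -1.106574
t=1.670000, y=-1.106574:
  k1 = f(1.670000, -1.106574) = 0.922357
  k2 = f(1.855000, -0.935937) = 0.414406
  y ← -1.106574 + 0.37·0.414406 = -0.953243
t=2.040000, y=-0.953243:
  k1 = f(2.040000, -0.953243) = 0.112196
  k2 = f(2.225000, -0.932487) = -0.199374
  y ← -0.953243 + 0.37·(-0.199374) = -1.027012
y(2.41) ≈ -1.0270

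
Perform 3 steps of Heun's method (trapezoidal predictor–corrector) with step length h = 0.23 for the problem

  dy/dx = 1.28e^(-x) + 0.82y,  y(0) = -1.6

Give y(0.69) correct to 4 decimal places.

-1.9202

Heun: k1 = f(x_n, y_n); k2 = f(x_n + h, y_n + h·k1); y_{n+1} = y_n + (h/2)·(k1 + k2).
x=0.000000, y=-1.600000:
  k1 = f(0.000000, -1.600000) = -0.032000
  k2 = f(0.230000, -1.607360) = -0.301032
  y ← -1.600000 + (0.23/2)·(-0.032000 + (-0.301032)) = -1.638299
x=0.230000, y=-1.638299:
  k1 = f(0.230000, -1.638299) = -0.326402
  k2 = f(0.460000, -1.713371) = -0.596921
  y ← -1.638299 + (0.23/2)·(-0.326402 + (-0.596921)) = -1.744481
x=0.460000, y=-1.744481:
  k1 = f(0.460000, -1.744481) = -0.622431
  k2 = f(0.690000, -1.887640) = -0.905847
  y ← -1.744481 + (0.23/2)·(-0.622431 + (-0.905847)) = -1.920233
y(0.69) ≈ -1.9202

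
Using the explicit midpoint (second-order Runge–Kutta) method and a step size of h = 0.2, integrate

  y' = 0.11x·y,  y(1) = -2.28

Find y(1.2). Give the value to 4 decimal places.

Midpoint: k1 = f(x_n, y_n); k2 = f(x_n + h/2, y_n + (h/2)·k1); y_{n+1} = y_n + h·k2.
x=1.000000, y=-2.280000:
  k1 = f(1.000000, -2.280000) = -0.250800
  k2 = f(1.100000, -2.305080) = -0.278915
  y ← -2.280000 + 0.2·(-0.278915) = -2.335783
y(1.2) ≈ -2.3358

-2.3358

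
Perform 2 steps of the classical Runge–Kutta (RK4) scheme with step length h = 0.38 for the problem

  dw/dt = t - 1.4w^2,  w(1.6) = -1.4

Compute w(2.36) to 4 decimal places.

-34.2269

RK4: k1 = f(t_n, w_n); k2 = f(t_n + h/2, w_n + (h/2)·k1); k3 = f(t_n + h/2, w_n + (h/2)·k2); k4 = f(t_n + h, w_n + h·k3); w_{n+1} = w_n + (h/6)·(k1 + 2k2 + 2k3 + k4).
t=1.600000, w=-1.400000:
  k1 = f(1.600000, -1.400000) = -1.144000
  k2 = f(1.790000, -1.617360) = -1.872195
  k3 = f(1.790000, -1.755717) = -2.525559
  k4 = f(1.980000, -2.359712) = -5.815540
  w ← -1.400000 + (0.38/6)·(k1 + 2k2 + 2k3 + k4) = -2.397820
t=1.980000, w=-2.397820:
  k1 = f(1.980000, -2.397820) = -6.069355
  k2 = f(2.170000, -3.550997) = -15.483412
  k3 = f(2.170000, -5.339668) = -37.746877
  k4 = f(2.360000, -16.741633) = -390.035174
  w ← -2.397820 + (0.38/6)·(k1 + 2k2 + 2k3 + k4) = -34.226943
w(2.36) ≈ -34.2269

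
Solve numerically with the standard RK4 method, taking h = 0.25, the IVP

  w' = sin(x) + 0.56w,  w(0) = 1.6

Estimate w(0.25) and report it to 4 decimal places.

1.8730

RK4: k1 = f(x_n, w_n); k2 = f(x_n + h/2, w_n + (h/2)·k1); k3 = f(x_n + h/2, w_n + (h/2)·k2); k4 = f(x_n + h, w_n + h·k3); w_{n+1} = w_n + (h/6)·(k1 + 2k2 + 2k3 + k4).
x=0.000000, w=1.600000:
  k1 = f(0.000000, 1.600000) = 0.896000
  k2 = f(0.125000, 1.712000) = 1.083395
  k3 = f(0.125000, 1.735424) = 1.096512
  k4 = f(0.250000, 1.874128) = 1.296916
  w ← 1.600000 + (0.25/6)·(k1 + 2k2 + 2k3 + k4) = 1.873030
w(0.25) ≈ 1.8730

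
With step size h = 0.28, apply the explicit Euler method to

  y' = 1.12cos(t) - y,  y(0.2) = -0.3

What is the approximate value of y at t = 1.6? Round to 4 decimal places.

Euler: y_{n+1} = y_n + h·f(t_n, y_n).
t=0.200000, y=-0.300000: f=1.397675 → y ← -0.300000 + 0.28·1.397675 = 0.091349
t=0.480000, y=0.091349: f=0.902085 → y ← 0.091349 + 0.28·0.902085 = 0.343933
t=0.760000, y=0.343933: f=0.467884 → y ← 0.343933 + 0.28·0.467884 = 0.474940
t=1.040000, y=0.474940: f=0.092026 → y ← 0.474940 + 0.28·0.092026 = 0.500708
t=1.320000, y=0.500708: f=-0.222751 → y ← 0.500708 + 0.28·(-0.222751) = 0.438337
y(1.6) ≈ 0.4383

0.4383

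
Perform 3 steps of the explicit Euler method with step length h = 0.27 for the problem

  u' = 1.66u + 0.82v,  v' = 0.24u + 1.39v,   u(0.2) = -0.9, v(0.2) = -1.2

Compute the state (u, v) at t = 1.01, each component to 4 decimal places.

-4.3814, -3.5435

Euler on (u,v): u_{n+1} = u_n + h·u', v_{n+1} = v_n + h·v'.
0.200000: (-0.900000, -1.200000); f=(-2.478000, -1.884000) → (-1.569060, -1.708680)
0.470000: (-1.569060, -1.708680); f=(-4.005757, -2.751640) → (-2.650614, -2.451623)
0.740000: (-2.650614, -2.451623); f=(-6.410351, -4.043903) → (-4.381409, -3.543477)
(u(1.01), v(1.01)) ≈ (-4.3814, -3.5435)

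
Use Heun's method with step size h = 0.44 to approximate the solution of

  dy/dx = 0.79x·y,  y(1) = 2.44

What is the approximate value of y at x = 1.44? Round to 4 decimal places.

3.6870

Heun: k1 = f(x_n, y_n); k2 = f(x_n + h, y_n + h·k1); y_{n+1} = y_n + (h/2)·(k1 + k2).
x=1.000000, y=2.440000:
  k1 = f(1.000000, 2.440000) = 1.927600
  k2 = f(1.440000, 3.288144) = 3.740593
  y ← 2.440000 + (0.44/2)·(1.927600 + 3.740593) = 3.687002
y(1.44) ≈ 3.6870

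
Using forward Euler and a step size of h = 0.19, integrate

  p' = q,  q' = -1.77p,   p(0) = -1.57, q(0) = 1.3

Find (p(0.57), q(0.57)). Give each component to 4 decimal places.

-0.5438, 2.6010

Euler on (p,q): p_{n+1} = p_n + h·p', q_{n+1} = q_n + h·q'.
0.000000: (-1.570000, 1.300000); f=(1.300000, 2.778900) → (-1.323000, 1.827991)
0.190000: (-1.323000, 1.827991); f=(1.827991, 2.341710) → (-0.975682, 2.272916)
0.380000: (-0.975682, 2.272916); f=(2.272916, 1.726957) → (-0.543828, 2.601038)
(p(0.57), q(0.57)) ≈ (-0.5438, 2.6010)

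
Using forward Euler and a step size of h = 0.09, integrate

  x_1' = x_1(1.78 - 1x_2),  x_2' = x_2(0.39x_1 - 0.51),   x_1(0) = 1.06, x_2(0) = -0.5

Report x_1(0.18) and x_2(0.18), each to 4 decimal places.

1.5392, -0.4951

Euler on (x_1,x_2): x_1_{n+1} = x_1_n + h·x_1', x_2_{n+1} = x_2_n + h·x_2'.
0.000000: (1.060000, -0.500000); f=(2.416800, 0.048300) → (1.277512, -0.495653)
0.090000: (1.277512, -0.495653); f=(2.907174, 0.005834) → (1.539158, -0.495128)
(x_1(0.18), x_2(0.18)) ≈ (1.5392, -0.4951)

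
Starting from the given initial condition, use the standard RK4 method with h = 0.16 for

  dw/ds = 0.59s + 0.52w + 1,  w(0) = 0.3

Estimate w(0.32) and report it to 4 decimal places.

0.7344

RK4: k1 = f(s_n, w_n); k2 = f(s_n + h/2, w_n + (h/2)·k1); k3 = f(s_n + h/2, w_n + (h/2)·k2); k4 = f(s_n + h, w_n + h·k3); w_{n+1} = w_n + (h/6)·(k1 + 2k2 + 2k3 + k4).
s=0.000000, w=0.300000:
  k1 = f(0.000000, 0.300000) = 1.156000
  k2 = f(0.080000, 0.392480) = 1.251290
  k3 = f(0.080000, 0.400103) = 1.255254
  k4 = f(0.160000, 0.500841) = 1.354837
  w ← 0.300000 + (0.16/6)·(k1 + 2k2 + 2k3 + k4) = 0.500638
s=0.160000, w=0.500638:
  k1 = f(0.160000, 0.500638) = 1.354732
  k2 = f(0.240000, 0.609017) = 1.458289
  k3 = f(0.240000, 0.617301) = 1.462597
  k4 = f(0.320000, 0.734653) = 1.570820
  w ← 0.500638 + (0.16/6)·(k1 + 2k2 + 2k3 + k4) = 0.734433
w(0.32) ≈ 0.7344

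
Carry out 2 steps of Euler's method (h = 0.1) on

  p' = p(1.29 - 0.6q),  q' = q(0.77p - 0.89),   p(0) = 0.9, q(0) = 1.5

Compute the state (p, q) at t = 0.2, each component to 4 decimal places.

0.9732, 1.4455

Euler on (p,q): p_{n+1} = p_n + h·p', q_{n+1} = q_n + h·q'.
0.000000: (0.900000, 1.500000); f=(0.351000, -0.295500) → (0.935100, 1.470450)
0.100000: (0.935100, 1.470450); f=(0.381268, -0.249937) → (0.973227, 1.445456)
(p(0.2), q(0.2)) ≈ (0.9732, 1.4455)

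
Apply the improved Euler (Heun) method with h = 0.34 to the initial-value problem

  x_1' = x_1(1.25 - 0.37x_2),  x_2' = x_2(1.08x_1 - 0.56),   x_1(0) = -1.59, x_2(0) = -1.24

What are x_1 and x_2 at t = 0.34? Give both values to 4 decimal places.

-2.6303, -0.6041

Heun on (x_1,x_2): k1 = f(t_n, state_n); k2 = f(t_n + h, state_n + h·k1); state_{n+1} = state_n + (h/2)·(k1 + k2).
0.000000: (-1.590000, -1.240000)
  k1 = (-2.716992, 2.823728)
  predictor → (-2.513777, -0.279932)
  k2 = (-3.402586, 0.916745)
  → (-2.630328, -0.604120)
(x_1(0.34), x_2(0.34)) ≈ (-2.6303, -0.6041)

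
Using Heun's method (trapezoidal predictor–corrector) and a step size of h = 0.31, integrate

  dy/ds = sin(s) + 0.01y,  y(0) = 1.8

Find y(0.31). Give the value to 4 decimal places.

1.8529

Heun: k1 = f(s_n, y_n); k2 = f(s_n + h, y_n + h·k1); y_{n+1} = y_n + (h/2)·(k1 + k2).
s=0.000000, y=1.800000:
  k1 = f(0.000000, 1.800000) = 0.018000
  k2 = f(0.310000, 1.805580) = 0.323114
  y ← 1.800000 + (0.31/2)·(0.018000 + 0.323114) = 1.852873
y(0.31) ≈ 1.8529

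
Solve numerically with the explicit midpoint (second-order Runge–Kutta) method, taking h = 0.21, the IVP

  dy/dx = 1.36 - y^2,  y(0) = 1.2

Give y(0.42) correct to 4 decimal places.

Midpoint: k1 = f(x_n, y_n); k2 = f(x_n + h/2, y_n + (h/2)·k1); y_{n+1} = y_n + h·k2.
x=0.000000, y=1.200000:
  k1 = f(0.000000, 1.200000) = -0.080000
  k2 = f(0.105000, 1.191600) = -0.059911
  y ← 1.200000 + 0.21·(-0.059911) = 1.187419
x=0.210000, y=1.187419:
  k1 = f(0.210000, 1.187419) = -0.049963
  k2 = f(0.315000, 1.182173) = -0.037532
  y ← 1.187419 + 0.21·(-0.037532) = 1.179537
y(0.42) ≈ 1.1795

1.1795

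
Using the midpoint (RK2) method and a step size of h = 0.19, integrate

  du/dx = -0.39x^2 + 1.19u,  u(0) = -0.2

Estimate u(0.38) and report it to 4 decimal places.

-0.3205

Midpoint: k1 = f(x_n, u_n); k2 = f(x_n + h/2, u_n + (h/2)·k1); u_{n+1} = u_n + h·k2.
x=0.000000, u=-0.200000:
  k1 = f(0.000000, -0.200000) = -0.238000
  k2 = f(0.095000, -0.222610) = -0.268426
  u ← -0.200000 + 0.19·(-0.268426) = -0.251001
x=0.190000, u=-0.251001:
  k1 = f(0.190000, -0.251001) = -0.312770
  k2 = f(0.285000, -0.280714) = -0.365727
  u ← -0.251001 + 0.19·(-0.365727) = -0.320489
u(0.38) ≈ -0.3205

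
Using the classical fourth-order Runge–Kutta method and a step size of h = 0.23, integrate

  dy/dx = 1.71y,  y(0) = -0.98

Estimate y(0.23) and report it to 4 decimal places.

-1.4521

RK4: k1 = f(x_n, y_n); k2 = f(x_n + h/2, y_n + (h/2)·k1); k3 = f(x_n + h/2, y_n + (h/2)·k2); k4 = f(x_n + h, y_n + h·k3); y_{n+1} = y_n + (h/6)·(k1 + 2k2 + 2k3 + k4).
x=0.000000, y=-0.980000:
  k1 = f(0.000000, -0.980000) = -1.675800
  k2 = f(0.115000, -1.172717) = -2.005346
  k3 = f(0.115000, -1.210615) = -2.070151
  k4 = f(0.230000, -1.456135) = -2.489991
  y ← -0.980000 + (0.23/6)·(k1 + 2k2 + 2k3 + k4) = -1.452143
y(0.23) ≈ -1.4521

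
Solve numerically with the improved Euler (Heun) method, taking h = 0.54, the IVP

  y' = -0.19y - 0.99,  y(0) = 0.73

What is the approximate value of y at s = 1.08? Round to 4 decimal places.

Heun: k1 = f(s_n, y_n); k2 = f(s_n + h, y_n + h·k1); y_{n+1} = y_n + (h/2)·(k1 + k2).
s=0.000000, y=0.730000:
  k1 = f(0.000000, 0.730000) = -1.128700
  k2 = f(0.540000, 0.120502) = -1.012895
  y ← 0.730000 + (0.54/2)·(-1.128700 + (-1.012895)) = 0.151769
s=0.540000, y=0.151769:
  k1 = f(0.540000, 0.151769) = -1.018836
  k2 = f(1.080000, -0.398402) = -0.914304
  y ← 0.151769 + (0.54/2)·(-1.018836 + (-0.914304)) = -0.370178
y(1.08) ≈ -0.3702

-0.3702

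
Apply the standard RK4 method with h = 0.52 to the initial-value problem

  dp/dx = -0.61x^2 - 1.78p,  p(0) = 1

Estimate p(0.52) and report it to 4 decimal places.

RK4: k1 = f(x_n, p_n); k2 = f(x_n + h/2, p_n + (h/2)·k1); k3 = f(x_n + h/2, p_n + (h/2)·k2); k4 = f(x_n + h, p_n + h·k3); p_{n+1} = p_n + (h/6)·(k1 + 2k2 + 2k3 + k4).
x=0.000000, p=1.000000:
  k1 = f(0.000000, 1.000000) = -1.780000
  k2 = f(0.260000, 0.537200) = -0.997452
  k3 = f(0.260000, 0.740662) = -1.359615
  k4 = f(0.520000, 0.293000) = -0.686484
  p ← 1.000000 + (0.52/6)·(k1 + 2k2 + 2k3 + k4) = 0.377680
p(0.52) ≈ 0.3777

0.3777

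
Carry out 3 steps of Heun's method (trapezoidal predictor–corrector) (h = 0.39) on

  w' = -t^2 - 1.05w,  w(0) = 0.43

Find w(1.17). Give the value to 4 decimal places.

Heun: k1 = f(t_n, w_n); k2 = f(t_n + h, w_n + h·k1); w_{n+1} = w_n + (h/2)·(k1 + k2).
t=0.000000, w=0.430000:
  k1 = f(0.000000, 0.430000) = -0.451500
  k2 = f(0.390000, 0.253915) = -0.418711
  w ← 0.430000 + (0.39/2)·(-0.451500 + (-0.418711)) = 0.260309
t=0.390000, w=0.260309:
  k1 = f(0.390000, 0.260309) = -0.425424
  k2 = f(0.780000, 0.094393) = -0.707513
  w ← 0.260309 + (0.39/2)·(-0.425424 + (-0.707513)) = 0.039386
t=0.780000, w=0.039386:
  k1 = f(0.780000, 0.039386) = -0.649755
  k2 = f(1.170000, -0.214019) = -1.144181
  w ← 0.039386 + (0.39/2)·(-0.649755 + (-1.144181)) = -0.310431
w(1.17) ≈ -0.3104

-0.3104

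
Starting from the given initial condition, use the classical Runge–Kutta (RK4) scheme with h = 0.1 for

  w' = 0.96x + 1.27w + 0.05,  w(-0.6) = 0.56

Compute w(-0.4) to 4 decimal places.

RK4: k1 = f(x_n, w_n); k2 = f(x_n + h/2, w_n + (h/2)·k1); k3 = f(x_n + h/2, w_n + (h/2)·k2); k4 = f(x_n + h, w_n + h·k3); w_{n+1} = w_n + (h/6)·(k1 + 2k2 + 2k3 + k4).
x=-0.600000, w=0.560000:
  k1 = f(-0.600000, 0.560000) = 0.185200
  k2 = f(-0.550000, 0.569260) = 0.244960
  k3 = f(-0.550000, 0.572248) = 0.248755
  k4 = f(-0.500000, 0.584875) = 0.312792
  w ← 0.560000 + (0.1/6)·(k1 + 2k2 + 2k3 + k4) = 0.584757
x=-0.500000, w=0.584757:
  k1 = f(-0.500000, 0.584757) = 0.312641
  k2 = f(-0.450000, 0.600389) = 0.380494
  k3 = f(-0.450000, 0.603782) = 0.384803
  k4 = f(-0.400000, 0.623237) = 0.457511
  w ← 0.584757 + (0.1/6)·(k1 + 2k2 + 2k3 + k4) = 0.623103
w(-0.4) ≈ 0.6231

0.6231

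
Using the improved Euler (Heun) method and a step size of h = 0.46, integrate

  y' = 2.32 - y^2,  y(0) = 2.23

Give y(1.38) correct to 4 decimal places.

1.6596

Heun: k1 = f(s_n, y_n); k2 = f(s_n + h, y_n + h·k1); y_{n+1} = y_n + (h/2)·(k1 + k2).
s=0.000000, y=2.230000:
  k1 = f(0.000000, 2.230000) = -2.652900
  k2 = f(0.460000, 1.009666) = 1.300575
  y ← 2.230000 + (0.46/2)·(-2.652900 + 1.300575) = 1.918965
s=0.460000, y=1.918965:
  k1 = f(0.460000, 1.918965) = -1.362427
  k2 = f(0.920000, 1.292249) = 0.650094
  y ← 1.918965 + (0.46/2)·(-1.362427 + 0.650094) = 1.755128
s=0.920000, y=1.755128:
  k1 = f(0.920000, 1.755128) = -0.760476
  k2 = f(1.380000, 1.405310) = 0.345105
  y ← 1.755128 + (0.46/2)·(-0.760476 + 0.345105) = 1.659593
y(1.38) ≈ 1.6596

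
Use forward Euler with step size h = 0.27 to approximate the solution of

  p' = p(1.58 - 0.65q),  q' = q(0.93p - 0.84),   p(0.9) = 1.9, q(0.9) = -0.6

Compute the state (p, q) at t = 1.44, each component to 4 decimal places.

Euler on (p,q): p_{n+1} = p_n + h·p', q_{n+1} = q_n + h·q'.
0.900000: (1.900000, -0.600000); f=(3.743000, -0.556200) → (2.910610, -0.750174)
1.170000: (2.910610, -0.750174); f=(6.018015, -1.400475) → (4.535474, -1.128302)
(p(1.44), q(1.44)) ≈ (4.5355, -1.1283)

4.5355, -1.1283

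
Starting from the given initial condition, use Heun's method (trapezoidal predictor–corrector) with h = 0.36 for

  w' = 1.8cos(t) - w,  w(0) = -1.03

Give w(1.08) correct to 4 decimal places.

Heun: k1 = f(t_n, w_n); k2 = f(t_n + h, w_n + h·k1); w_{n+1} = w_n + (h/2)·(k1 + k2).
t=0.000000, w=-1.030000:
  k1 = f(0.000000, -1.030000) = 2.830000
  k2 = f(0.360000, -0.011200) = 1.695814
  w ← -1.030000 + (0.36/2)·(2.830000 + 1.695814) = -0.215353
t=0.360000, w=-0.215353:
  k1 = f(0.360000, -0.215353) = 1.899968
  k2 = f(0.720000, 0.468635) = 0.884615
  w ← -0.215353 + (0.36/2)·(1.899968 + 0.884615) = 0.285872
t=0.720000, w=0.285872:
  k1 = f(0.720000, 0.285872) = 1.067379
  k2 = f(1.080000, 0.670128) = 0.178263
  w ← 0.285872 + (0.36/2)·(1.067379 + 0.178263) = 0.510087
w(1.08) ≈ 0.5101

0.5101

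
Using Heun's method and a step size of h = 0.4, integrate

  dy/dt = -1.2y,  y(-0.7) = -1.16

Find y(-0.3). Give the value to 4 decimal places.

-0.7368

Heun: k1 = f(t_n, y_n); k2 = f(t_n + h, y_n + h·k1); y_{n+1} = y_n + (h/2)·(k1 + k2).
t=-0.700000, y=-1.160000:
  k1 = f(-0.700000, -1.160000) = 1.392000
  k2 = f(-0.300000, -0.603200) = 0.723840
  y ← -1.160000 + (0.4/2)·(1.392000 + 0.723840) = -0.736832
y(-0.3) ≈ -0.7368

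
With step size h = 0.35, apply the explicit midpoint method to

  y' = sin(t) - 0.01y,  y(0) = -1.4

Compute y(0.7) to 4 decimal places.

Midpoint: k1 = f(t_n, y_n); k2 = f(t_n + h/2, y_n + (h/2)·k1); y_{n+1} = y_n + h·k2.
t=0.000000, y=-1.400000:
  k1 = f(0.000000, -1.400000) = 0.014000
  k2 = f(0.175000, -1.397550) = 0.188084
  y ← -1.400000 + 0.35·0.188084 = -1.334171
t=0.350000, y=-1.334171:
  k1 = f(0.350000, -1.334171) = 0.356240
  k2 = f(0.525000, -1.271829) = 0.513931
  y ← -1.334171 + 0.35·0.513931 = -1.154295
y(0.7) ≈ -1.1543

-1.1543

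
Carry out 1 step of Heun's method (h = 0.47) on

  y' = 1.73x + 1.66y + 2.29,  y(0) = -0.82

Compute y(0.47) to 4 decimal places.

-0.0221

Heun: k1 = f(x_n, y_n); k2 = f(x_n + h, y_n + h·k1); y_{n+1} = y_n + (h/2)·(k1 + k2).
x=0.000000, y=-0.820000:
  k1 = f(0.000000, -0.820000) = 0.928800
  k2 = f(0.470000, -0.383464) = 2.466550
  y ← -0.820000 + (0.47/2)·(0.928800 + 2.466550) = -0.022093
y(0.47) ≈ -0.0221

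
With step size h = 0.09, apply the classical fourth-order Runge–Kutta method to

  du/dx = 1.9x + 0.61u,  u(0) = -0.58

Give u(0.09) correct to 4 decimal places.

RK4: k1 = f(x_n, u_n); k2 = f(x_n + h/2, u_n + (h/2)·k1); k3 = f(x_n + h/2, u_n + (h/2)·k2); k4 = f(x_n + h, u_n + h·k3); u_{n+1} = u_n + (h/6)·(k1 + 2k2 + 2k3 + k4).
x=0.000000, u=-0.580000:
  k1 = f(0.000000, -0.580000) = -0.353800
  k2 = f(0.045000, -0.595921) = -0.278012
  k3 = f(0.045000, -0.592511) = -0.275931
  k4 = f(0.090000, -0.604834) = -0.197949
  u ← -0.580000 + (0.09/6)·(k1 + 2k2 + 2k3 + k4) = -0.604895
u(0.09) ≈ -0.6049

-0.6049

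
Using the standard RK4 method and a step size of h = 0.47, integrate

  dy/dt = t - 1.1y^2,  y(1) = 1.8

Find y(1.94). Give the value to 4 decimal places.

1.2737

RK4: k1 = f(t_n, y_n); k2 = f(t_n + h/2, y_n + (h/2)·k1); k3 = f(t_n + h/2, y_n + (h/2)·k2); k4 = f(t_n + h, y_n + h·k3); y_{n+1} = y_n + (h/6)·(k1 + 2k2 + 2k3 + k4).
t=1.000000, y=1.800000:
  k1 = f(1.000000, 1.800000) = -2.564000
  k2 = f(1.235000, 1.197460) = -0.342301
  k3 = f(1.235000, 1.719559) = -2.017572
  k4 = f(1.470000, 0.851741) = 0.671991
  y ← 1.800000 + (0.47/6)·(k1 + 2k2 + 2k3 + k4) = 1.282079
t=1.470000, y=1.282079:
  k1 = f(1.470000, 1.282079) = -0.338099
  k2 = f(1.705000, 1.202626) = 0.114061
  k3 = f(1.705000, 1.308883) = -0.179493
  k4 = f(1.940000, 1.197717) = 0.362020
  y ← 1.282079 + (0.47/6)·(k1 + 2k2 + 2k3 + k4) = 1.273702
y(1.94) ≈ 1.2737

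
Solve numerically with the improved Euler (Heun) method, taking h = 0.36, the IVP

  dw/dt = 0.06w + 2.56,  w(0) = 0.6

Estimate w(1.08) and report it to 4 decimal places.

Heun: k1 = f(t_n, w_n); k2 = f(t_n + h, w_n + h·k1); w_{n+1} = w_n + (h/2)·(k1 + k2).
t=0.000000, w=0.600000:
  k1 = f(0.000000, 0.600000) = 2.596000
  k2 = f(0.360000, 1.534560) = 2.652074
  w ← 0.600000 + (0.36/2)·(2.596000 + 2.652074) = 1.544653
t=0.360000, w=1.544653:
  k1 = f(0.360000, 1.544653) = 2.652679
  k2 = f(0.720000, 2.499618) = 2.709977
  w ← 1.544653 + (0.36/2)·(2.652679 + 2.709977) = 2.509931
t=0.720000, w=2.509931:
  k1 = f(0.720000, 2.509931) = 2.710596
  k2 = f(1.080000, 3.485746) = 2.769145
  w ← 2.509931 + (0.36/2)·(2.710596 + 2.769145) = 3.496285
w(1.08) ≈ 3.4963

3.4963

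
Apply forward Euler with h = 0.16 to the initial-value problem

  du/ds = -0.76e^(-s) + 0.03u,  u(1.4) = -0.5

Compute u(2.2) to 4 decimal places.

Euler: u_{n+1} = u_n + h·f(s_n, u_n).
s=1.400000, u=-0.500000: f=-0.202414 → u ← -0.500000 + 0.16·(-0.202414) = -0.532386
s=1.560000, u=-0.532386: f=-0.175675 → u ← -0.532386 + 0.16·(-0.175675) = -0.560494
s=1.720000, u=-0.560494: f=-0.152905 → u ← -0.560494 + 0.16·(-0.152905) = -0.584959
s=1.880000, u=-0.584959: f=-0.133517 → u ← -0.584959 + 0.16·(-0.133517) = -0.606322
s=2.040000, u=-0.606322: f=-0.117011 → u ← -0.606322 + 0.16·(-0.117011) = -0.625044
u(2.2) ≈ -0.6250

-0.6250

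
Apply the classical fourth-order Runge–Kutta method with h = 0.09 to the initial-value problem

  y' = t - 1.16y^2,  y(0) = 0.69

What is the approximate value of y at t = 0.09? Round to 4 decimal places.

RK4: k1 = f(t_n, y_n); k2 = f(t_n + h/2, y_n + (h/2)·k1); k3 = f(t_n + h/2, y_n + (h/2)·k2); k4 = f(t_n + h, y_n + h·k3); y_{n+1} = y_n + (h/6)·(k1 + 2k2 + 2k3 + k4).
t=0.000000, y=0.690000:
  k1 = f(0.000000, 0.690000) = -0.552276
  k2 = f(0.045000, 0.665148) = -0.468209
  k3 = f(0.045000, 0.668931) = -0.474063
  k4 = f(0.090000, 0.647334) = -0.396088
  y ← 0.690000 + (0.09/6)·(k1 + 2k2 + 2k3 + k4) = 0.647506
y(0.09) ≈ 0.6475

0.6475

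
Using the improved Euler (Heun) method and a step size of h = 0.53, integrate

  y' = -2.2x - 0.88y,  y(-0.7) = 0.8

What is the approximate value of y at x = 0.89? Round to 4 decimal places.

Heun: k1 = f(x_n, y_n); k2 = f(x_n + h, y_n + h·k1); y_{n+1} = y_n + (h/2)·(k1 + k2).
x=-0.700000, y=0.800000:
  k1 = f(-0.700000, 0.800000) = 0.836000
  k2 = f(-0.170000, 1.243080) = -0.719910
  y ← 0.800000 + (0.53/2)·(0.836000 + (-0.719910)) = 0.830764
x=-0.170000, y=0.830764:
  k1 = f(-0.170000, 0.830764) = -0.357072
  k2 = f(0.360000, 0.641516) = -1.356534
  y ← 0.830764 + (0.53/2)·(-0.357072 + (-1.356534)) = 0.376658
x=0.360000, y=0.376658:
  k1 = f(0.360000, 0.376658) = -1.123459
  k2 = f(0.890000, -0.218775) = -1.765478
  y ← 0.376658 + (0.53/2)·(-1.123459 + (-1.765478)) = -0.388910
y(0.89) ≈ -0.3889

-0.3889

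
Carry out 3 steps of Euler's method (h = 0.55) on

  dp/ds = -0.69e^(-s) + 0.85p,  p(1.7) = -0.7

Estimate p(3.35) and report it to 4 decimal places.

Euler: p_{n+1} = p_n + h·f(s_n, p_n).
s=1.700000, p=-0.700000: f=-0.721052 → p ← -0.700000 + 0.55·(-0.721052) = -1.096578
s=2.250000, p=-1.096578: f=-1.004817 → p ← -1.096578 + 0.55·(-1.004817) = -1.649228
s=2.800000, p=-1.649228: f=-1.443803 → p ← -1.649228 + 0.55·(-1.443803) = -2.443319
p(3.35) ≈ -2.4433

-2.4433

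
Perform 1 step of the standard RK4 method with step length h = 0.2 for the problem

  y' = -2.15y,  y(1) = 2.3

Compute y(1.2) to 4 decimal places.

1.4964

RK4: k1 = f(s_n, y_n); k2 = f(s_n + h/2, y_n + (h/2)·k1); k3 = f(s_n + h/2, y_n + (h/2)·k2); k4 = f(s_n + h, y_n + h·k3); y_{n+1} = y_n + (h/6)·(k1 + 2k2 + 2k3 + k4).
s=1.000000, y=2.300000:
  k1 = f(1.000000, 2.300000) = -4.945000
  k2 = f(1.100000, 1.805500) = -3.881825
  k3 = f(1.100000, 1.911817) = -4.110408
  k4 = f(1.200000, 1.477918) = -3.177525
  y ← 2.300000 + (0.2/6)·(k1 + 2k2 + 2k3 + k4) = 1.496434
y(1.2) ≈ 1.4964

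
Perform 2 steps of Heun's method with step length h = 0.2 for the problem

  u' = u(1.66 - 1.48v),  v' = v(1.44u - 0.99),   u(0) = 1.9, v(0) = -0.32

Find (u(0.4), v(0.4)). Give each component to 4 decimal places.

4.8816, -1.0972

Heun on (u,v): k1 = f(x_n, state_n); k2 = f(x_n + h, state_n + h·k1); state_{n+1} = state_n + (h/2)·(k1 + k2).
0.000000: (1.900000, -0.320000)
  k1 = (4.053840, -0.558720)
  predictor → (2.710768, -0.431744)
  k2 = (6.232004, -1.257889)
  → (2.928584, -0.501661)
0.200000: (2.928584, -0.501661)
  k1 = (7.035801, -1.618941)
  predictor → (4.335745, -0.825449)
  k2 = (12.494162, -4.336474)
  → (4.881581, -1.097202)
(u(0.4), v(0.4)) ≈ (4.8816, -1.0972)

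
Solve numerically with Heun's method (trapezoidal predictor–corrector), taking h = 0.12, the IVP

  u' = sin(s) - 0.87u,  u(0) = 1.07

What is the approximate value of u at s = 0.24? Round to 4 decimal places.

Heun: k1 = f(s_n, u_n); k2 = f(s_n + h, u_n + h·k1); u_{n+1} = u_n + (h/2)·(k1 + k2).
s=0.000000, u=1.070000:
  k1 = f(0.000000, 1.070000) = -0.930900
  k2 = f(0.120000, 0.958292) = -0.714002
  u ← 1.070000 + (0.12/2)·(-0.930900 + (-0.714002)) = 0.971306
s=0.120000, u=0.971306:
  k1 = f(0.120000, 0.971306) = -0.725324
  k2 = f(0.240000, 0.884267) = -0.531610
  u ← 0.971306 + (0.12/2)·(-0.725324 + (-0.531610)) = 0.895890
u(0.24) ≈ 0.8959

0.8959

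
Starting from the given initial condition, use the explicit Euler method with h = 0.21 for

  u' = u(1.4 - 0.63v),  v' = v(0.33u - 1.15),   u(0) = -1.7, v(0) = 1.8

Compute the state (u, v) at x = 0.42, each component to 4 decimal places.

-2.0488, 0.7313

Euler on (u,v): u_{n+1} = u_n + h·u', v_{n+1} = v_n + h·v'.
0.000000: (-1.700000, 1.800000); f=(-0.452200, -3.079800) → (-1.794962, 1.153242)
0.210000: (-1.794962, 1.153242); f=(-1.208831, -2.009337) → (-2.048816, 0.731281)
(u(0.42), v(0.42)) ≈ (-2.0488, 0.7313)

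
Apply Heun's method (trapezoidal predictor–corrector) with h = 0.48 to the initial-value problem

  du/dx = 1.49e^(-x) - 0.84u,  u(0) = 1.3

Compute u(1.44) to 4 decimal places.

0.9540

Heun: k1 = f(x_n, u_n); k2 = f(x_n + h, u_n + h·k1); u_{n+1} = u_n + (h/2)·(k1 + k2).
x=0.000000, u=1.300000:
  k1 = f(0.000000, 1.300000) = 0.398000
  k2 = f(0.480000, 1.491040) = -0.330486
  u ← 1.300000 + (0.48/2)·(0.398000 + (-0.330486)) = 1.316203
x=0.480000, u=1.316203:
  k1 = f(0.480000, 1.316203) = -0.183623
  k2 = f(0.960000, 1.228064) = -0.461063
  u ← 1.316203 + (0.48/2)·(-0.183623 + (-0.461063)) = 1.161478
x=0.960000, u=1.161478:
  k1 = f(0.960000, 1.161478) = -0.405131
  k2 = f(1.440000, 0.967015) = -0.459271
  u ← 1.161478 + (0.48/2)·(-0.405131 + (-0.459271)) = 0.954022
u(1.44) ≈ 0.9540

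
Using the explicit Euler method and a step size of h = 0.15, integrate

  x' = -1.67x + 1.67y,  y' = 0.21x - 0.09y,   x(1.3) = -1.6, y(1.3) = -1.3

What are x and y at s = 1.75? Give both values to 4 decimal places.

Euler on (x,y): x_{n+1} = x_n + h·x', y_{n+1} = y_n + h·y'.
1.300000: (-1.600000, -1.300000); f=(0.501000, -0.219000) → (-1.524850, -1.332850)
1.450000: (-1.524850, -1.332850); f=(0.320640, -0.200262) → (-1.476754, -1.362889)
1.600000: (-1.476754, -1.362889); f=(0.190154, -0.187458) → (-1.448231, -1.391008)
(x(1.75), y(1.75)) ≈ (-1.4482, -1.3910)

-1.4482, -1.3910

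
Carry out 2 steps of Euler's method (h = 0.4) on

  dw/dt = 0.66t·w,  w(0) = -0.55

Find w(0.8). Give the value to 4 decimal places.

-0.6081

Euler: w_{n+1} = w_n + h·f(t_n, w_n).
t=0.000000, w=-0.550000: f=0.000000 → w ← -0.550000 + 0.4·0.000000 = -0.550000
t=0.400000, w=-0.550000: f=-0.145200 → w ← -0.550000 + 0.4·(-0.145200) = -0.608080
w(0.8) ≈ -0.6081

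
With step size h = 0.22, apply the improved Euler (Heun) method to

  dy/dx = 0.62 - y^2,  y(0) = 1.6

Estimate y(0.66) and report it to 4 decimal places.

Heun: k1 = f(x_n, y_n); k2 = f(x_n + h, y_n + h·k1); y_{n+1} = y_n + (h/2)·(k1 + k2).
x=0.000000, y=1.600000:
  k1 = f(0.000000, 1.600000) = -1.940000
  k2 = f(0.220000, 1.173200) = -0.756398
  y ← 1.600000 + (0.22/2)·(-1.940000 + (-0.756398)) = 1.303396
x=0.220000, y=1.303396:
  k1 = f(0.220000, 1.303396) = -1.078842
  k2 = f(0.440000, 1.066051) = -0.516465
  y ← 1.303396 + (0.22/2)·(-1.078842 + (-0.516465)) = 1.127912
x=0.440000, y=1.127912:
  k1 = f(0.440000, 1.127912) = -0.652187
  k2 = f(0.660000, 0.984431) = -0.349105
  y ← 1.127912 + (0.22/2)·(-0.652187 + (-0.349105)) = 1.017770
y(0.66) ≈ 1.0178

1.0178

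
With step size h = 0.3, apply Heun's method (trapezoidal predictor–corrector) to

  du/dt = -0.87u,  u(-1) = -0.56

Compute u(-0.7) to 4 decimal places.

Heun: k1 = f(t_n, u_n); k2 = f(t_n + h, u_n + h·k1); u_{n+1} = u_n + (h/2)·(k1 + k2).
t=-1.000000, u=-0.560000:
  k1 = f(-1.000000, -0.560000) = 0.487200
  k2 = f(-0.700000, -0.413840) = 0.360041
  u ← -0.560000 + (0.3/2)·(0.487200 + 0.360041) = -0.432914
u(-0.7) ≈ -0.4329

-0.4329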